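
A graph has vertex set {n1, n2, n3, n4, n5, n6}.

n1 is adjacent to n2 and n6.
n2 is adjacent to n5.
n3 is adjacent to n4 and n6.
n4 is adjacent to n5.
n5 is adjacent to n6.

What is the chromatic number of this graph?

2

n1 and n2 are adjacent, so at least 2 colors are needed.
A valid assignment using 2 colors: n1=1, n2=2, n3=1, n4=2, n5=1, n6=2. No two adjacent vertices share a color.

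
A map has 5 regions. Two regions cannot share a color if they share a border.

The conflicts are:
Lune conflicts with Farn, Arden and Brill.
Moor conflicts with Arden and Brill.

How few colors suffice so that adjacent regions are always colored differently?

2

Lune and Brill conflict, so at least 2 colors are needed.
2 colors suffice: color 1 → {Lune, Moor}; color 2 → {Farn, Arden, Brill}. Each listed conflict is separated.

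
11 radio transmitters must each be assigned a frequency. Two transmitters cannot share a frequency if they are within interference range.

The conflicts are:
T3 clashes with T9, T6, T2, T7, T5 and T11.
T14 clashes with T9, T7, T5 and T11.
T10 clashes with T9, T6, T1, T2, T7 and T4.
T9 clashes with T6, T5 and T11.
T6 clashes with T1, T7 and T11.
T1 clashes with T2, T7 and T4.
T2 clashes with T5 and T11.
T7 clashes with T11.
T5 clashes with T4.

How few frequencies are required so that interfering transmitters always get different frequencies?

4

T3, T9, T6, T11 are mutually in conflict, so at least 4 frequencies are needed.
Using 4 frequencies: T3=4, T14=3, T10=2, T9=1, T6=3, T1=4, T2=1, T7=1, T5=2, T4=1, T11=2. Every pair that conflicts lands in different frequencies.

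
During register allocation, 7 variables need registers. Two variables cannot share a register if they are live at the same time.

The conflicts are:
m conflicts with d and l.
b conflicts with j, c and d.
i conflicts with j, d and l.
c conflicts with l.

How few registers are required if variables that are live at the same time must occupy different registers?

3

The cycle b-j-i-l-c-b has odd length 5, so it cannot be 2-colored; at least 3 registers are needed.
3 registers suffice: register 1 → {m, b, i}; register 2 → {j, d, l}; register 3 → {c}. No two conflicting variables share a register.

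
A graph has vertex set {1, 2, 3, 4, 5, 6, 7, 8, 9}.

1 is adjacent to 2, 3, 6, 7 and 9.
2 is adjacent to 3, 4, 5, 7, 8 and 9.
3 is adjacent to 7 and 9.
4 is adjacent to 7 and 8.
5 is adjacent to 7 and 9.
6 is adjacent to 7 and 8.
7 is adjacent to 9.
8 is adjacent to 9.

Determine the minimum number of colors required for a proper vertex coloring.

5

1, 2, 3, 7, 9 form a clique, so at least 5 colors are needed.
A valid assignment using 5 colors: 1=d, 2=b, 3=e, 4=c, 5=d, 6=b, 7=a, 8=a, 9=c. Each edge has distinct colors on its endpoints.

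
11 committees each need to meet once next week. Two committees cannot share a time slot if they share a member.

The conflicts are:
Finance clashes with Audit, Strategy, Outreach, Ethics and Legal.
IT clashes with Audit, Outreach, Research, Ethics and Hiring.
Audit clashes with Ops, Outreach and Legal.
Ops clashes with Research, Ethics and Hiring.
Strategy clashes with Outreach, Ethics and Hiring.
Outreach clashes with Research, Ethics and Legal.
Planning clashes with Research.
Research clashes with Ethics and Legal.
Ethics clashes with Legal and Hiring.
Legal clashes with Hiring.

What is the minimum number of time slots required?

IT, Outreach, Research, Ethics pairwise conflict, so at least 4 time slots are needed.
4 time slots suffice: time slot 1 → {Audit, Planning, Ethics}; time slot 2 → {Outreach, Hiring}; time slot 3 → {IT, Ops, Strategy, Legal}; time slot 4 → {Finance, Research}. No two conflicting committees share a time slot.

4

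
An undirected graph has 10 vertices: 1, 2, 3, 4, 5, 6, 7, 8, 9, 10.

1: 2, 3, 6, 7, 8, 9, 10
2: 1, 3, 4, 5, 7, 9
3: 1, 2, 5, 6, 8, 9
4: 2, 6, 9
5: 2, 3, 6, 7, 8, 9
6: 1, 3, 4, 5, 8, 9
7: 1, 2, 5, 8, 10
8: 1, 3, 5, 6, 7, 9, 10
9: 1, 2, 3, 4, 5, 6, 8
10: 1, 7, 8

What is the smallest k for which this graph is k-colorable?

1, 3, 6, 8, 9 form a clique, so at least 5 colors are needed.
One proper 5-coloring: 1=red, 2=green, 3=purple, 4=red, 5=red, 6=yellow, 7=blue, 8=green, 9=blue, 10=yellow. No two adjacent vertices share a color.

5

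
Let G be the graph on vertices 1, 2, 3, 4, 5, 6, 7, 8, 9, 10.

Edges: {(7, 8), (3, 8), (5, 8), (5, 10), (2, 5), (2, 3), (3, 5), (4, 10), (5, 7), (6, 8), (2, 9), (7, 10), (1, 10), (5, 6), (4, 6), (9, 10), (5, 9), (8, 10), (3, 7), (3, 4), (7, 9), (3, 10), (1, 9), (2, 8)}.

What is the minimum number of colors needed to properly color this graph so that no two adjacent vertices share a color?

5

3, 5, 7, 8, 10 form a clique, so at least 5 colors are needed.
A valid assignment using 5 colors: 1=b, 2=a, 3=c, 4=b, 5=b, 6=a, 7=e, 8=d, 9=c, 10=a. Each edge has distinct colors on its endpoints.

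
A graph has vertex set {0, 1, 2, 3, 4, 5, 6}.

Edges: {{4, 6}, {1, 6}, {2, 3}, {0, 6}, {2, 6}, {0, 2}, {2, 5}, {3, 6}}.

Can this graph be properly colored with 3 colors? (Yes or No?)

Yes

The chromatic number is 3. 2, 3, 6 are pairwise adjacent, so at least 3 colors are needed.
3 colors suffice: color red → {5, 6}; color blue → {1, 2, 4}; color green → {0, 3}.
That is already a proper 3-coloring.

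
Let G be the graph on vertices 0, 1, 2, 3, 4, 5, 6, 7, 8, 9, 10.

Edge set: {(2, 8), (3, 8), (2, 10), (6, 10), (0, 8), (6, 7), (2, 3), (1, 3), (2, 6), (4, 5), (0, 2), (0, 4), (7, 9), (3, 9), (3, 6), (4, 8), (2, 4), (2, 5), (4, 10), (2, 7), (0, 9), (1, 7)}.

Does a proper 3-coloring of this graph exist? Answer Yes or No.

No

0, 2, 4, 8 are pairwise adjacent (a clique of size 4), so at least 4 colors are needed.
So 3 colors are not enough.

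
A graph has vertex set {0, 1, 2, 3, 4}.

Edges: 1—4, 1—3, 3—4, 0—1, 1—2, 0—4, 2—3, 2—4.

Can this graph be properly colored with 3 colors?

1, 2, 3, 4 form a clique, so at least 4 colors are needed.
So 3 colors are not enough.

No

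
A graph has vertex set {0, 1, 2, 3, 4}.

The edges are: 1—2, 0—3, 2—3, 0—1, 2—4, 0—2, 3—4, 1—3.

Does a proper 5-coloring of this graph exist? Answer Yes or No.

Yes

The chromatic number is 4. 0, 1, 2, 3 are pairwise adjacent (a clique of size 4), so at least 4 colors are needed.
4 colors suffice: 0=d, 1=c, 2=b, 3=a, 4=c.
Since 5 ≥ 4, a proper 5-coloring certainly exists.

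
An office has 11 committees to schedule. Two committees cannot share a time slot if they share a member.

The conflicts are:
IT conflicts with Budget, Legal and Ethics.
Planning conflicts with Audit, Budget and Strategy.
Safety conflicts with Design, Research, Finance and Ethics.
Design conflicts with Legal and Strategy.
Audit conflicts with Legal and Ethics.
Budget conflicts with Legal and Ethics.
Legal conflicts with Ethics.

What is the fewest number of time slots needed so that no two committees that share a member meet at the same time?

IT, Budget, Legal, Ethics are mutually in conflict, so at least 4 time slots are needed.
4 time slots suffice: IT=4, Planning=1, Safety=1, Design=2, Audit=3, Research=2, Budget=3, Legal=1, Finance=2, Ethics=2, Strategy=3. Each listed conflict is separated.

4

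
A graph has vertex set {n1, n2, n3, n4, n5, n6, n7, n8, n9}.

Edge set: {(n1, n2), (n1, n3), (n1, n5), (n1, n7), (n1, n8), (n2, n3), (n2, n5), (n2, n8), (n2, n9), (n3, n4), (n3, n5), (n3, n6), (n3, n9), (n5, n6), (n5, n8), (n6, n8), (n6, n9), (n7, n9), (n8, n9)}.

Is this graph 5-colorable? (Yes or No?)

Yes

The chromatic number is 4. n1, n2, n5, n8 are pairwise adjacent (a clique of size 4), so at least 4 colors are needed.
4 colors suffice: color 1 → {n3, n7, n8}; color 2 → {n1, n4, n9}; color 3 → {n5}; color 4 → {n2, n6}.
Since 5 ≥ 4, a proper 5-coloring certainly exists.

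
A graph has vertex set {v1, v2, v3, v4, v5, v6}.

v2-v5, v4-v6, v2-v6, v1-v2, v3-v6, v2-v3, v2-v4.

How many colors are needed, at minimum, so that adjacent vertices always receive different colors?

v2, v3, v6 are pairwise adjacent, so at least 3 colors are needed.
One proper 3-coloring: v1=2, v2=1, v3=3, v4=3, v5=2, v6=2. Each edge has distinct colors on its endpoints.

3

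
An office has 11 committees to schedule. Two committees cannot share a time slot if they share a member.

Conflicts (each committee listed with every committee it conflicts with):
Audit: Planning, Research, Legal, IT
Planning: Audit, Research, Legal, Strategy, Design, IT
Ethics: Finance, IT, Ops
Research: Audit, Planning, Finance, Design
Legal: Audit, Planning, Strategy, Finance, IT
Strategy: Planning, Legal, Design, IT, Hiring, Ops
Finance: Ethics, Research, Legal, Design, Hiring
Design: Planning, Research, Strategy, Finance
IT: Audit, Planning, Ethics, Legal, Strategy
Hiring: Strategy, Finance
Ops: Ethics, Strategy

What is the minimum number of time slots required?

Audit, Planning, Legal, IT all conflict with each other, so at least 4 time slots are needed.
A valid assignment using 4 time slots: Audit=2, Planning=1, Ethics=2, Research=4, Legal=4, Strategy=2, Finance=1, Design=3, IT=3, Hiring=3, Ops=1. Each listed conflict is separated.

4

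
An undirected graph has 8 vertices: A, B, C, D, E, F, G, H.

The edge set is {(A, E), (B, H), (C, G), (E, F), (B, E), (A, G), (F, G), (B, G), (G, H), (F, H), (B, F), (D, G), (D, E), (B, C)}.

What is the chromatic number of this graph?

B, F, G, H are mutually adjacent (a clique of size 4), so at least 4 colors are needed.
4 colors suffice: color 1 → {E, G}; color 2 → {A, B, D}; color 3 → {C, F}; color 4 → {H}. Each edge has distinct colors on its endpoints.

4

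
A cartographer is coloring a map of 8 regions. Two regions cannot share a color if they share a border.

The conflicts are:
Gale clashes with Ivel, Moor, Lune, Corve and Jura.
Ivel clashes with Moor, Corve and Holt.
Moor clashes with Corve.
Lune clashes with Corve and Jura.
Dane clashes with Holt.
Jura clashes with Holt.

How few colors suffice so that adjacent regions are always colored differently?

Gale, Ivel, Moor, Corve are mutually in conflict, so at least 4 colors are needed.
4 colors suffice: color 1 → {Gale, Holt}; color 2 → {Ivel, Lune, Dane}; color 3 → {Corve, Jura}; color 4 → {Moor}. No two conflicting regions share a color.

4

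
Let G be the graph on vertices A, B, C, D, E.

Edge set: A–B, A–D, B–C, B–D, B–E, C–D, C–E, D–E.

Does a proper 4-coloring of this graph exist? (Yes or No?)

The chromatic number is 4. B, C, D, E are pairwise adjacent (a clique of size 4), so at least 4 colors are needed.
A valid assignment using 4 colors: A=3, B=2, C=3, D=1, E=4.
That is already a proper 4-coloring.

Yes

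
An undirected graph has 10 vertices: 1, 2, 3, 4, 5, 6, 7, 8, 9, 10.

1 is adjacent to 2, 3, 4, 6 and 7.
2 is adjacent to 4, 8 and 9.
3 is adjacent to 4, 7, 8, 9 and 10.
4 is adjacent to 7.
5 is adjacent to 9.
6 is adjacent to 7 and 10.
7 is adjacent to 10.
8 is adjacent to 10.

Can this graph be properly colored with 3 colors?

1, 3, 4, 7 are pairwise adjacent (a clique of size 4), so at least 4 colors are needed.
So 3 colors are not enough.

No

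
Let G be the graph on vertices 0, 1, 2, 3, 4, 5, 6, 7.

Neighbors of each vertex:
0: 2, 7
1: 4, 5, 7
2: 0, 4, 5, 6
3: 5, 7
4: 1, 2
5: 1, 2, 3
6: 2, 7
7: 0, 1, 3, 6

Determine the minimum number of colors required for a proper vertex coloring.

The cycle 7-6-2-5-3-7 has odd length 5, so it cannot be 2-colored; at least 3 colors are needed.
One proper 3-coloring: 0=blue, 1=green, 2=red, 3=green, 4=blue, 5=blue, 6=blue, 7=red. Every edge joins two different colors.

3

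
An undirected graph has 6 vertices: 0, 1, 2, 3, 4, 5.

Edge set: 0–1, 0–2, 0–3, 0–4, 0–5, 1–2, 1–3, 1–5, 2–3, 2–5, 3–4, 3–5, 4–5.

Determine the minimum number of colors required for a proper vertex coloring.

0, 1, 2, 3, 5 are mutually adjacent (a clique of size 5), so at least 5 colors are needed.
5 colors suffice: 0=b, 1=d, 2=e, 3=c, 4=d, 5=a. Each edge has distinct colors on its endpoints.

5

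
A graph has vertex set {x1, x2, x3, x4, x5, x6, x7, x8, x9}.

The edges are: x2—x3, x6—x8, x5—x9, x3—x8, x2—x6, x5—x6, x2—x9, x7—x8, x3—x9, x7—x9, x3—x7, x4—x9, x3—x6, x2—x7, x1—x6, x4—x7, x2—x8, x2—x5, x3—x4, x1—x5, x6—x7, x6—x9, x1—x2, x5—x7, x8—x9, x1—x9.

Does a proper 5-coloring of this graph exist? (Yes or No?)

No

x2, x3, x6, x7, x8, x9 form a clique, so at least 6 colors are needed.
So 5 colors are not enough.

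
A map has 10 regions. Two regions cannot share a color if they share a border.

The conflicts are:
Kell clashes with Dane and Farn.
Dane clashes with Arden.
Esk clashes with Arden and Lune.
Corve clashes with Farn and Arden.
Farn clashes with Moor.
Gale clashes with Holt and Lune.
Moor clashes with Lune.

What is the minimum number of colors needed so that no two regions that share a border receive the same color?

3

The cycle Corve-Farn-Kell-Dane-Arden-Corve has odd length 5, so it cannot be 2-colored; at least 3 colors are needed.
One proper 3-coloring: Kell=2, Dane=3, Esk=2, Corve=2, Farn=1, Gale=2, Moor=2, Arden=1, Holt=1, Lune=1. Every pair that conflicts lands in different colors.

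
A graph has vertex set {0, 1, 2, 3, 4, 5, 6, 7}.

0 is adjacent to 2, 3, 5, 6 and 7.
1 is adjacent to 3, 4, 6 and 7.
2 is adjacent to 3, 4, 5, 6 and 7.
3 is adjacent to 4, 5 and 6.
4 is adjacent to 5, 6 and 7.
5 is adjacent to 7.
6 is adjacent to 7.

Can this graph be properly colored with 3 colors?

No

0, 2, 3, 6 are mutually adjacent (a clique of size 4), so at least 4 colors are needed.
So 3 colors are not enough.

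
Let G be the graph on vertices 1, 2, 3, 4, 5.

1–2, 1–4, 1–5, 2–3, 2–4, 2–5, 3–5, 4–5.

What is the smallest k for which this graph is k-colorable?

1, 2, 4, 5 are mutually adjacent (a clique of size 4), so at least 4 colors are needed.
One proper 4-coloring: 1=yellow, 2=blue, 3=green, 4=green, 5=red. Every edge joins two different colors.

4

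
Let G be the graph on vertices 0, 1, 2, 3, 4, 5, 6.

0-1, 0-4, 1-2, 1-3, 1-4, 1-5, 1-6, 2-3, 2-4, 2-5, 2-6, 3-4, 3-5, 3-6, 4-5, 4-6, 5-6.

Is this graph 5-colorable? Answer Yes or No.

1, 2, 3, 4, 5, 6 are mutually adjacent (a clique of size 6), so at least 6 colors are needed.
So 5 colors are not enough.

No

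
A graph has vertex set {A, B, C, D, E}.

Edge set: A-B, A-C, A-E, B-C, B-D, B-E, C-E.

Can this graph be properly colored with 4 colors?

The chromatic number is 4. A, B, C, E are pairwise adjacent (a clique of size 4), so at least 4 colors are needed.
A valid assignment using 4 colors: A=4, B=1, C=3, D=2, E=2.
That is already a proper 4-coloring.

Yes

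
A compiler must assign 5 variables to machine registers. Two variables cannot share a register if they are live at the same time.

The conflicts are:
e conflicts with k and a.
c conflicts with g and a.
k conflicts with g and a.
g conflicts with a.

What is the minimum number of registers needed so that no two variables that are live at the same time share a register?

3

k, g, a pairwise conflict, so at least 3 registers are needed.
3 registers suffice: register 1 → {a}; register 2 → {c, k}; register 3 → {e, g}. Every pair that conflicts lands in different registers.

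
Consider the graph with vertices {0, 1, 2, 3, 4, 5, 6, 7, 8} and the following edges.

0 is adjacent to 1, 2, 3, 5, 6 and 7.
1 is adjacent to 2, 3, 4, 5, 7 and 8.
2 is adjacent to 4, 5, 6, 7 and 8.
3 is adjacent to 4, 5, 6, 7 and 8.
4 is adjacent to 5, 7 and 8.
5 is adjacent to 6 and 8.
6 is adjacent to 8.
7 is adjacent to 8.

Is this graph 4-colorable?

No

1, 2, 4, 7, 8 form a clique, so at least 5 colors are needed.
So 4 colors are not enough.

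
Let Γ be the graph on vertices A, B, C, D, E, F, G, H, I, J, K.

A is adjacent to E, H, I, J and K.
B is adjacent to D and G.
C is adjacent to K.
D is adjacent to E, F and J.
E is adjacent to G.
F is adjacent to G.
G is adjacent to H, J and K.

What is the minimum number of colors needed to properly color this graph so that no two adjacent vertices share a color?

A and I are adjacent, so at least 2 colors are needed.
2 colors suffice: color 1 → {A, C, D, G}; color 2 → {B, E, F, H, I, J, K}. No two adjacent vertices share a color.

2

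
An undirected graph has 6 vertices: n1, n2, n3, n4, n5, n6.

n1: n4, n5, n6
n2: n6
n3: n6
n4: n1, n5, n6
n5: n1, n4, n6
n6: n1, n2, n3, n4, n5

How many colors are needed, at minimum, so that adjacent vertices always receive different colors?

n1, n4, n5, n6 are mutually adjacent (a clique of size 4), so at least 4 colors are needed.
4 colors suffice: color 1 → {n6}; color 2 → {n2, n3, n5}; color 3 → {n4}; color 4 → {n1}. Each edge has distinct colors on its endpoints.

4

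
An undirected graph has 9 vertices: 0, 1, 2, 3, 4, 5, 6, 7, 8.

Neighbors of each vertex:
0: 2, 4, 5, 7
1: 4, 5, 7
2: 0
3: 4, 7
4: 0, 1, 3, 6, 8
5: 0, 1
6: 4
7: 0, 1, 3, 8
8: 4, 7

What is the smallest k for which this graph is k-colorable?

0 and 5 are adjacent, so at least 2 colors are needed.
A valid assignment using 2 colors: 0=blue, 1=blue, 2=red, 3=blue, 4=red, 5=red, 6=blue, 7=red, 8=blue. Each edge has distinct colors on its endpoints.

2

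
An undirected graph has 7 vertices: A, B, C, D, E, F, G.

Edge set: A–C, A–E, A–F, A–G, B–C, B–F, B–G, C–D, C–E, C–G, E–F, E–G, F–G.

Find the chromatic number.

A, E, F, G are mutually adjacent (a clique of size 4), so at least 4 colors are needed.
4 colors suffice: color 1 → {D, G}; color 2 → {C, F}; color 3 → {B, E}; color 4 → {A}. No two adjacent vertices share a color.

4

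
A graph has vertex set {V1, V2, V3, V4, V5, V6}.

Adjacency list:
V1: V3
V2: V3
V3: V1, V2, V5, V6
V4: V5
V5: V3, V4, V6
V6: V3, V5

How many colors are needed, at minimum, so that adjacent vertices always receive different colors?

V3, V5, V6 form a triangle, so at least 3 colors are needed.
One proper 3-coloring: V1=blue, V2=blue, V3=red, V4=red, V5=blue, V6=green. No two adjacent vertices share a color.

3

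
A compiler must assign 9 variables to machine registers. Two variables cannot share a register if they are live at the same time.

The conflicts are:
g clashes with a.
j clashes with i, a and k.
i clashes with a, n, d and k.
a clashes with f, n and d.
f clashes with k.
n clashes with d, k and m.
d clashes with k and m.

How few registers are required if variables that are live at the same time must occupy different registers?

4

i, n, d, k all conflict with each other, so at least 4 registers are needed.
4 registers suffice: register 1 → {a, k, m}; register 2 → {g, j, f, n}; register 3 → {d}; register 4 → {i}. No two conflicting variables share a register.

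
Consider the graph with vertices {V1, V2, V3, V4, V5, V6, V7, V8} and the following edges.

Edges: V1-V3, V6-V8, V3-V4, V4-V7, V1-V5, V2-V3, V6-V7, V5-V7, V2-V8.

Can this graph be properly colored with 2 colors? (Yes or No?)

The cycle V1-V3-V4-V7-V5-V1 has odd length 5, so it cannot be 2-colored; at least 3 colors are needed.
So 2 colors are not enough.

No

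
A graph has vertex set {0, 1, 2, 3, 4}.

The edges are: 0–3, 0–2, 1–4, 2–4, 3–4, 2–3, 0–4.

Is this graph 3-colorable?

No

0, 2, 3, 4 are pairwise adjacent (a clique of size 4), so at least 4 colors are needed.
So 3 colors are not enough.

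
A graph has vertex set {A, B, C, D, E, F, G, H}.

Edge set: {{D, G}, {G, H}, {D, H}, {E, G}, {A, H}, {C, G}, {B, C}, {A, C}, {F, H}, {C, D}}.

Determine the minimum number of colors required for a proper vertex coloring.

D, G, H form a triangle, so at least 3 colors are needed.
One proper 3-coloring: A=2, B=2, C=1, D=3, E=1, F=2, G=2, H=1. Every edge joins two different colors.

3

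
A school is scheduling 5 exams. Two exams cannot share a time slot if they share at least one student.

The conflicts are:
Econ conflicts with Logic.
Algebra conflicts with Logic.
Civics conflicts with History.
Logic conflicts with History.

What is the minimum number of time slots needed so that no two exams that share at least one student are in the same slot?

Civics and History conflict, so at least 2 time slots are needed.
A valid assignment using 2 time slots: Econ=2, Algebra=2, Civics=1, Logic=1, History=2. No two conflicting exams share a time slot.

2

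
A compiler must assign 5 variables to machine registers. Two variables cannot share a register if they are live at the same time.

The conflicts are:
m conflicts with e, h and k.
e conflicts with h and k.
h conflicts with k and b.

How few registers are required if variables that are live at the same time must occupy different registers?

m, e, h, k all conflict with each other, so at least 4 registers are needed.
4 registers suffice: m=4, e=2, h=1, k=3, b=2. No two conflicting variables share a register.

4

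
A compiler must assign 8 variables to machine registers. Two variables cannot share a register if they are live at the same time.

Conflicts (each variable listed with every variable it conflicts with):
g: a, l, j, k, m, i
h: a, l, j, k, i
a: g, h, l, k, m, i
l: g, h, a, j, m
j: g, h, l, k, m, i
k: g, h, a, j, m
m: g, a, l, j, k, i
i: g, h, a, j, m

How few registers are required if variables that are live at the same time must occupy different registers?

g, a, k, m all conflict with each other, so at least 4 registers are needed.
4 registers suffice: register 1 → {a, j}; register 2 → {g, h}; register 3 → {m}; register 4 → {l, k, i}. Every pair that conflicts lands in different registers.

4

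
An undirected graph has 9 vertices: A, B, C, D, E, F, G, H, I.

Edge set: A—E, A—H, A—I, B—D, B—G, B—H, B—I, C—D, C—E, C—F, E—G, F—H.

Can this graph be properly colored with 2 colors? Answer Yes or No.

The cycle A-H-F-C-E-A has odd length 5, so it cannot be 2-colored; at least 3 colors are needed.
So 2 colors are not enough.

No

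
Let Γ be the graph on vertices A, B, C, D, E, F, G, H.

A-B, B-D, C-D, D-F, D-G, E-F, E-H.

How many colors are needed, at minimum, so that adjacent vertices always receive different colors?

C and D are adjacent, so at least 2 colors are needed.
2 colors suffice: color 1 → {A, D, E}; color 2 → {B, C, F, G, H}. No two adjacent vertices share a color.

2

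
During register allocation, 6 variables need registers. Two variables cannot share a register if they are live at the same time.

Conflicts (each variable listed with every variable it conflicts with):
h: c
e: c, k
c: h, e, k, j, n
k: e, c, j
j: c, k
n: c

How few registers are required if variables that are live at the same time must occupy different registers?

c, k, j are mutually in conflict, so at least 3 registers are needed.
Using 3 registers: h=2, e=3, c=1, k=2, j=3, n=2. Every pair that conflicts lands in different registers.

3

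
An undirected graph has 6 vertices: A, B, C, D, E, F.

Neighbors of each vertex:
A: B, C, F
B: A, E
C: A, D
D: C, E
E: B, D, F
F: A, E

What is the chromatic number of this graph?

The cycle A-C-D-E-F-A has odd length 5, so it cannot be 2-colored; at least 3 colors are needed.
3 colors suffice: color red → {A, E}; color blue → {B, D, F}; color green → {C}. Every edge joins two different colors.

3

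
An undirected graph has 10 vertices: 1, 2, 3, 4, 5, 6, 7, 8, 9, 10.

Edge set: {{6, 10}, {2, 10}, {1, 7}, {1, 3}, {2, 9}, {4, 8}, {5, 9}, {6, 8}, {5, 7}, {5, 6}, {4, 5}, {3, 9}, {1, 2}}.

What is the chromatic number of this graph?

3

The cycle 6-10-2-9-5-6 has odd length 5, so it cannot be 2-colored; at least 3 colors are needed.
3 colors suffice: color a → {2, 3, 5, 8}; color b → {1, 4, 6, 9}; color c → {7, 10}. No two adjacent vertices share a color.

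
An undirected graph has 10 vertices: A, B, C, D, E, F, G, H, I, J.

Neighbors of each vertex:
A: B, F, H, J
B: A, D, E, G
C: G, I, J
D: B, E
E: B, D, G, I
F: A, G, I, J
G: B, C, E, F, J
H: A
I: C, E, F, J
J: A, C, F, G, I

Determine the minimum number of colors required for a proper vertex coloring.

B, E, G are mutually adjacent, so at least 3 colors are needed.
3 colors suffice: A=1, B=3, C=3, D=1, E=2, F=3, G=1, H=2, I=1, J=2. No two adjacent vertices share a color.

3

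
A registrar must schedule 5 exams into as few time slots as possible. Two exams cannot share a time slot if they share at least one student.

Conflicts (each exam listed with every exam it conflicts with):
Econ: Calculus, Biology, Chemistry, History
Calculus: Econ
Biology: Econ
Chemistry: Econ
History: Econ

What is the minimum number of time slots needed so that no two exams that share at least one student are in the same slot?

2

Econ and Chemistry conflict, so at least 2 time slots are needed.
A valid assignment using 2 time slots: Econ=1, Calculus=2, Biology=2, Chemistry=2, History=2. No two conflicting exams share a time slot.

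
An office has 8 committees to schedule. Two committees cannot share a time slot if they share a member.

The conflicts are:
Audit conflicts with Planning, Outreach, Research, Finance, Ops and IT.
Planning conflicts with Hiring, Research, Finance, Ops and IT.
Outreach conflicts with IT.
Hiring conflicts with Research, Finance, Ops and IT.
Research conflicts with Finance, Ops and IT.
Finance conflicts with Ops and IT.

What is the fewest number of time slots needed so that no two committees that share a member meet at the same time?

Planning, Hiring, Research, Finance, Ops pairwise conflict, so at least 5 time slots are needed.
5 time slots suffice: time slot 1 → {Outreach, Research}; time slot 2 → {Planning}; time slot 3 → {Audit, Hiring}; time slot 4 → {Ops, IT}; time slot 5 → {Finance}. Each listed conflict is separated.

5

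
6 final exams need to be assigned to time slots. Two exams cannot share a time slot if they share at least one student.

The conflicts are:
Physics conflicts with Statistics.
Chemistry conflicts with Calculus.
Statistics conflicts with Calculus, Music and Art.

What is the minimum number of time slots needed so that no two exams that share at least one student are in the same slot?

2

Physics and Statistics conflict, so at least 2 time slots are needed.
2 time slots suffice: Physics=2, Chemistry=1, Statistics=1, Calculus=2, Music=2, Art=2. No two conflicting exams share a time slot.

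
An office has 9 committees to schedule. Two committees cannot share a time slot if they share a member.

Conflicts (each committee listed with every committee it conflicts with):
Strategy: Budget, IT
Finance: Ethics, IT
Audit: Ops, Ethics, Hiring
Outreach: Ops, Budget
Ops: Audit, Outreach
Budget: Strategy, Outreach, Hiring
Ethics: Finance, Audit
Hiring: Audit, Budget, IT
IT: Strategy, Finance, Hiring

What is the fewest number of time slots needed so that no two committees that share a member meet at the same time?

3

The cycle Ops-Audit-Hiring-Budget-Outreach-Ops has odd length 5, so it cannot be 2-colored; at least 3 time slots are needed.
A valid assignment using 3 time slots: Strategy=1, Finance=1, Audit=2, Outreach=3, Ops=1, Budget=2, Ethics=3, Hiring=1, IT=2. Each listed conflict is separated.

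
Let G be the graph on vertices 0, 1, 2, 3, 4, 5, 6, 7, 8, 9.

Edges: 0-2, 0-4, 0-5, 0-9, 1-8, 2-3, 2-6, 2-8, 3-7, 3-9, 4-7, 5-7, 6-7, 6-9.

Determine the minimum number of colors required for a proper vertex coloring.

The cycle 0-2-3-7-4-0 has odd length 5, so it cannot be 2-colored; at least 3 colors are needed.
One proper 3-coloring: 0=blue, 1=red, 2=red, 3=blue, 4=green, 5=green, 6=blue, 7=red, 8=blue, 9=red. No two adjacent vertices share a color.

3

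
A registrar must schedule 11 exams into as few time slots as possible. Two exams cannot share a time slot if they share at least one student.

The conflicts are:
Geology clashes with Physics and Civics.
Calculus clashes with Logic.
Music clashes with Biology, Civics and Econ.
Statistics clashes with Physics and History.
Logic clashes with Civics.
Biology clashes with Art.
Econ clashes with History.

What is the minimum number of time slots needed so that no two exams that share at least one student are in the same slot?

3

The cycle Music-Civics-Geology-Physics-Statistics-History-Econ-Music has odd length 7, so it cannot be 2-colored; at least 3 time slots are needed.
3 time slots suffice: time slot 1 → {Music, Logic, Physics, Art, History}; time slot 2 → {Calculus, Statistics, Biology, Civics, Econ}; time slot 3 → {Geology}. Every pair that conflicts lands in different time slots.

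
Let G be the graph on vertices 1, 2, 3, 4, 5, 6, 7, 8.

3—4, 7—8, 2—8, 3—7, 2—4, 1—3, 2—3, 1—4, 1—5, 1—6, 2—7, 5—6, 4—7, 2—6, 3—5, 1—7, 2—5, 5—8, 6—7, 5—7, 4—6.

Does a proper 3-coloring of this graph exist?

1, 3, 4, 7 form a clique, so at least 4 colors are needed.
So 3 colors are not enough.

No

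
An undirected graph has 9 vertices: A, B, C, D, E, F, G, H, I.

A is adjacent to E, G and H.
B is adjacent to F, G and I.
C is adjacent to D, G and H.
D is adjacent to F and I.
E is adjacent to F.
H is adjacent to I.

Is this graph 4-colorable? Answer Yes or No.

The chromatic number is 3. The cycle C-H-I-B-G-C has odd length 5, so it cannot be 2-colored; at least 3 colors are needed.
3 colors suffice: color 1 → {A, C, F, I}; color 2 → {B, D, E, H}; color 3 → {G}.
Since 4 ≥ 3, a proper 4-coloring certainly exists.

Yes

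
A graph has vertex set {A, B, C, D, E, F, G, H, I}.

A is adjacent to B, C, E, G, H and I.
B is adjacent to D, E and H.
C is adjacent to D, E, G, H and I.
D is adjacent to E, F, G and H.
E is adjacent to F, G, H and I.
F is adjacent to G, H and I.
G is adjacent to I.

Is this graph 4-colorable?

No

A, C, E, G, I are mutually adjacent (a clique of size 5), so at least 5 colors are needed.
So 4 colors are not enough.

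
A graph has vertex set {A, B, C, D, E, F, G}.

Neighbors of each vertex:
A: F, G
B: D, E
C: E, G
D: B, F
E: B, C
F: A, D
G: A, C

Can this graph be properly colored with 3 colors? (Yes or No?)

The chromatic number is 3. The cycle A-F-D-B-E-C-G-A has odd length 7, so it cannot be 2-colored; at least 3 colors are needed.
3 colors suffice: A=2, B=1, C=2, D=2, E=3, F=1, G=1.
That is already a proper 3-coloring.

Yes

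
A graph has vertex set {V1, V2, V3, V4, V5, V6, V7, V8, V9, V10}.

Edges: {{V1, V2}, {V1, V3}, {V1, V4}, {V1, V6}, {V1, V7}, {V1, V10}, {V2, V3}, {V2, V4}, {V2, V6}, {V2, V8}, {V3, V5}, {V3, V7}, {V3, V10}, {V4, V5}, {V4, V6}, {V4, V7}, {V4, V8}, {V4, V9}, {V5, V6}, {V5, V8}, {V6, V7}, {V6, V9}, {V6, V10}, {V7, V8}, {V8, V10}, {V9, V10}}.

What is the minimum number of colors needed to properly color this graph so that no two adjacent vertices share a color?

V1, V4, V6, V7 are pairwise adjacent (a clique of size 4), so at least 4 colors are needed.
A valid assignment using 4 colors: V1=3, V2=4, V3=1, V4=2, V5=3, V6=1, V7=4, V8=1, V9=3, V10=2. No two adjacent vertices share a color.

4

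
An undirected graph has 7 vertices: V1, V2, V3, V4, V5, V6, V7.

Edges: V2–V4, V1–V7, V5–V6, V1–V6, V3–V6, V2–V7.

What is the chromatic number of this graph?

V1 and V6 are adjacent, so at least 2 colors are needed.
2 colors suffice: color 1 → {V4, V6, V7}; color 2 → {V1, V2, V3, V5}. Every edge joins two different colors.

2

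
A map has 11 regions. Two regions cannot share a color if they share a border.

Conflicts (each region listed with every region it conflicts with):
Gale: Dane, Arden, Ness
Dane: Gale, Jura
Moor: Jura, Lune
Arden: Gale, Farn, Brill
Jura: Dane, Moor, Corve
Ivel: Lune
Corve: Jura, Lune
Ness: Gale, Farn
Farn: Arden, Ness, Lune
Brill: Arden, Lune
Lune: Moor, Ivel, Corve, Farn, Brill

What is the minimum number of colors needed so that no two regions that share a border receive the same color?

The cycle Jura-Dane-Gale-Ness-Farn-Lune-Moor-Jura has odd length 7, so it cannot be 2-colored; at least 3 colors are needed.
A valid assignment using 3 colors: Gale=1, Dane=2, Moor=2, Arden=2, Jura=1, Ivel=2, Corve=2, Ness=2, Farn=3, Brill=3, Lune=1. Every pair that conflicts lands in different colors.

3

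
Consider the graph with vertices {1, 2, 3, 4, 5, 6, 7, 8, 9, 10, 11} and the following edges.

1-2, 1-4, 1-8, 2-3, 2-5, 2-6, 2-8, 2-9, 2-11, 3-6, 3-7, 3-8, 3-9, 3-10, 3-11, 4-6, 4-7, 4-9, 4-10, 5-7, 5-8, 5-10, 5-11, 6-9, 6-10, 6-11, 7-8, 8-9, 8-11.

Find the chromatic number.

2, 3, 6, 9 are mutually adjacent (a clique of size 4), so at least 4 colors are needed.
4 colors suffice: color red → {2, 4}; color blue → {1, 3, 5}; color green → {6, 8}; color yellow → {7, 9, 10, 11}. No two adjacent vertices share a color.

4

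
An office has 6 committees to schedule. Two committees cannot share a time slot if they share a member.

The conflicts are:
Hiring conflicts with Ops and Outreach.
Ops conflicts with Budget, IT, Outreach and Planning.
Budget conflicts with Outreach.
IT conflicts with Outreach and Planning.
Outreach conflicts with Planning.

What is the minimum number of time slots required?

Ops, IT, Outreach, Planning are mutually in conflict, so at least 4 time slots are needed.
4 time slots suffice: time slot 1 → {Ops}; time slot 2 → {Outreach}; time slot 3 → {Hiring, Budget, Planning}; time slot 4 → {IT}. Every pair that conflicts lands in different time slots.

4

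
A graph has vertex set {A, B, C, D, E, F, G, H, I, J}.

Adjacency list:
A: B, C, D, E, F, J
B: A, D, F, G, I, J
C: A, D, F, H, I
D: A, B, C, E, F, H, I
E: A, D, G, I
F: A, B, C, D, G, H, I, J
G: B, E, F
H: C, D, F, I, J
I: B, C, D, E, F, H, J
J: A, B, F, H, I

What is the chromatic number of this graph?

C, D, F, H, I are pairwise adjacent (a clique of size 5), so at least 5 colors are needed.
One proper 5-coloring: A=blue, B=yellow, C=purple, D=green, E=red, F=red, G=blue, H=yellow, I=blue, J=green. No two adjacent vertices share a color.

5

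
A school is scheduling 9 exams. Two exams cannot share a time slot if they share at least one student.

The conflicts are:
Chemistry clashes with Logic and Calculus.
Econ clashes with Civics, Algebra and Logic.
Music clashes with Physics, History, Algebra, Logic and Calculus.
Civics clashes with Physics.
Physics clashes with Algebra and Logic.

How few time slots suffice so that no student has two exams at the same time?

3

Music, Physics, Algebra all conflict with each other, so at least 3 time slots are needed.
3 time slots suffice: time slot 1 → {Chemistry, Econ, Music}; time slot 2 → {Civics, History, Algebra, Logic, Calculus}; time slot 3 → {Physics}. Every pair that conflicts lands in different time slots.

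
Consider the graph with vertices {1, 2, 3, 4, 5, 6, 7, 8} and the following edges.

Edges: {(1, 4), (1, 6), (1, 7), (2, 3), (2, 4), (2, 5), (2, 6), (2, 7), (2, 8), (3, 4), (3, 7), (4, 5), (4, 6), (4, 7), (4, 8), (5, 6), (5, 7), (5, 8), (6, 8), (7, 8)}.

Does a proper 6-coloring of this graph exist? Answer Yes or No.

Yes

The chromatic number is 5. 2, 4, 5, 6, 8 form a clique, so at least 5 colors are needed.
5 colors suffice: color a → {4}; color b → {1, 2}; color c → {6, 7}; color d → {3, 5}; color e → {8}.
Since 6 ≥ 5, a proper 6-coloring certainly exists.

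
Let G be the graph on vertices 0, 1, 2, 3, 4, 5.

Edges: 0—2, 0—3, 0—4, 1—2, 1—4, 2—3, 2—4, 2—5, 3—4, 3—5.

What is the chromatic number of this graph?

0, 2, 3, 4 form a clique, so at least 4 colors are needed.
One proper 4-coloring: 0=d, 1=b, 2=a, 3=b, 4=c, 5=c. No two adjacent vertices share a color.

4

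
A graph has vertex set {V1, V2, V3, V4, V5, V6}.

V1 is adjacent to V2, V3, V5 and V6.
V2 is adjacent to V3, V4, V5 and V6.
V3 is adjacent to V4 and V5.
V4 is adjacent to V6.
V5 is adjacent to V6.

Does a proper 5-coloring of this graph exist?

Yes

The chromatic number is 4. V1, V2, V3, V5 are pairwise adjacent (a clique of size 4), so at least 4 colors are needed.
4 colors suffice: color 1 → {V2}; color 2 → {V3, V6}; color 3 → {V4, V5}; color 4 → {V1}.
Since 5 ≥ 4, a proper 5-coloring certainly exists.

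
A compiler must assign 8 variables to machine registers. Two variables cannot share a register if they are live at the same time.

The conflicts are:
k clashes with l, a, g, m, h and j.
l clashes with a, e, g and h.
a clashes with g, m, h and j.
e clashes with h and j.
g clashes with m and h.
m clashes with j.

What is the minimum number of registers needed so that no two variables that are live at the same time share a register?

k, l, a, g, h are mutually in conflict, so at least 5 registers are needed.
A valid assignment using 5 registers: k=2, l=4, a=1, e=1, g=3, m=4, h=5, j=3. Every pair that conflicts lands in different registers.

5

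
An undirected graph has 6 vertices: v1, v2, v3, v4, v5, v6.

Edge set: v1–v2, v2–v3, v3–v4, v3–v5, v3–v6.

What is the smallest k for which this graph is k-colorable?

v3 and v5 are adjacent, so at least 2 colors are needed.
2 colors suffice: v1=1, v2=2, v3=1, v4=2, v5=2, v6=2. No two adjacent vertices share a color.

2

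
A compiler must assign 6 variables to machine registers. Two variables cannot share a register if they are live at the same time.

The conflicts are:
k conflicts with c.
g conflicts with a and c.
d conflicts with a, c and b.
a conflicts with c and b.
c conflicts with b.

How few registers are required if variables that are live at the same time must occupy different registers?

4

d, a, c, b are mutually in conflict, so at least 4 registers are needed.
4 registers suffice: register 1 → {c}; register 2 → {k, a}; register 3 → {g, d}; register 4 → {b}. Every pair that conflicts lands in different registers.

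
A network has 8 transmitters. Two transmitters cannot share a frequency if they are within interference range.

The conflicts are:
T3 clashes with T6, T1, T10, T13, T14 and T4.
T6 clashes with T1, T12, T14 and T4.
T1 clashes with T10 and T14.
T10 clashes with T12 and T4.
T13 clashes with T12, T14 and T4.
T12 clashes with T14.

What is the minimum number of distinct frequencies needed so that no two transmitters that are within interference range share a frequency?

T3, T6, T1, T14 all conflict with each other, so at least 4 frequencies are needed.
4 frequencies suffice: frequency 1 → {T3, T12}; frequency 2 → {T6, T10, T13}; frequency 3 → {T14, T4}; frequency 4 → {T1}. No two conflicting transmitters share a frequency.

4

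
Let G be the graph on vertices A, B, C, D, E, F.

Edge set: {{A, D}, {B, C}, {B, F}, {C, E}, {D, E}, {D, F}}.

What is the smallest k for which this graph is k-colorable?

3

The cycle C-E-D-F-B-C has odd length 5, so it cannot be 2-colored; at least 3 colors are needed.
3 colors suffice: A=2, B=1, C=3, D=1, E=2, F=2. Each edge has distinct colors on its endpoints.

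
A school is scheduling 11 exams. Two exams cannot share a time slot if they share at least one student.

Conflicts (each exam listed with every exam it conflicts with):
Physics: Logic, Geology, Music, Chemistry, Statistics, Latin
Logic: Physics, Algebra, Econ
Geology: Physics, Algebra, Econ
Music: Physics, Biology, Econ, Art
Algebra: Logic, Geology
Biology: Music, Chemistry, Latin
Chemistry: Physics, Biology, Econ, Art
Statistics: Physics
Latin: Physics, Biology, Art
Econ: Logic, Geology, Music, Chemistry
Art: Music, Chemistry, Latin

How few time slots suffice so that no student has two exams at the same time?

Music and Art conflict, so at least 2 time slots are needed.
2 time slots suffice: time slot 1 → {Physics, Algebra, Biology, Econ, Art}; time slot 2 → {Logic, Geology, Music, Chemistry, Statistics, Latin}. Each listed conflict is separated.

2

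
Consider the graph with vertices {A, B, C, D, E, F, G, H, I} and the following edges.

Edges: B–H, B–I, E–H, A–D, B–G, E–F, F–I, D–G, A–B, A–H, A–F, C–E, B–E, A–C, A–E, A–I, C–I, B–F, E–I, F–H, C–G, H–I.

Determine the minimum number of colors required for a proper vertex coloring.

A, B, E, F, H, I form a clique, so at least 6 colors are needed.
6 colors suffice: color 1 → {A, G}; color 2 → {B, C, D}; color 3 → {I}; color 4 → {E}; color 5 → {H}; color 6 → {F}. Each edge has distinct colors on its endpoints.

6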